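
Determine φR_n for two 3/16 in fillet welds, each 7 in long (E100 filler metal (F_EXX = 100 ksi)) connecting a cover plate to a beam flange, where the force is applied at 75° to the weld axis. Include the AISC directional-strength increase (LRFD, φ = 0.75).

φR_n ≈ 123 kip

t_e = 0.707 × 0.1875 = 0.1326 in; A_we = 0.1326 × 14 = 1.856 in².
Directional factor: 1.0 + 0.5 sin^1.5(75°) = 1.475.
F_nw = 0.6 × 100 × 1.475 = 88.48 ksi.
φR_n = 0.75 × 88.48 × 1.856 = 123.2 kip.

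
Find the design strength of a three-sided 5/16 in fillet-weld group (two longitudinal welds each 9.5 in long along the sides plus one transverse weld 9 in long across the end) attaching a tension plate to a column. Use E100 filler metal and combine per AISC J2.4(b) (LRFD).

φR_n ≈ 295 kip

E100XX → F_EXX = 100 ksi.
t_e = 0.707 × 0.3125 = 0.2209 in.
R_nwl = 0.6 × 100 × 0.2209 × 19 = 251.9 kip (longitudinal, 2 welds).
R_nwt = 0.6 × 100 × 0.2209 × 9 = 119.3 kip (transverse, base value).
(i) R_nwl + R_nwt = 371.2 kip; (ii) 0.85 R_nwl + 1.5 R_nwt = 393 kip.
R_n = max = 393 kip [governs: (ii)]; φR_n = 294.8 kip.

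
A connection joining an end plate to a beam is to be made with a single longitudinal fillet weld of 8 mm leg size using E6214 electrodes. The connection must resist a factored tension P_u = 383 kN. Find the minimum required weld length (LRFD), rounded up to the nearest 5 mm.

L = 245 mm

E62XX → F_EXX = 620 MPa.
Throat t_e = 0.707 × 8 = 5.656 mm.
φr_n = 0.75 × 0.6 × 620 × 5.656 × 10⁻³ = 1.578 kN/mm.
L_req = P_u / φr_n = 383 / 1.578 = 242.7 mm total.
Round up → use L = 245 mm.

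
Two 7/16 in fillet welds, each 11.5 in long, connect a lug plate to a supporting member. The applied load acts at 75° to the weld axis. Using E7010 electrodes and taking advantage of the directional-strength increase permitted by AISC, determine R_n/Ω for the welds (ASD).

R_n/Ω ≈ 220 kip

E70XX → F_EXX = 70 ksi.
t_e = 0.707 × 0.4375 = 0.3093 in; A_we = 0.3093 × 23 = 7.114 in².
Directional factor: 1.0 + 0.5 sin^1.5(75°) = 1.475.
F_nw = 0.6 × 70 × 1.475 = 61.94 ksi.
R_n/Ω = (61.94 × 7.114) / 2.0 = 220.3 kip.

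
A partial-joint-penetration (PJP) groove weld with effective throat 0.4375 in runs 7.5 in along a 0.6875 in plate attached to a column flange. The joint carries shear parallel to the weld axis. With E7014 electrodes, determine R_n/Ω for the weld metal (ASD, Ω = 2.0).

E70XX → F_EXX = 70 ksi.
Effective throat (given) t_e = 0.4375 in.
A_we = 0.4375 × 7.5 = 3.281 in².
F_nw = 0.6 F_EXX = 42 ksi.
R_n/Ω = (42 × 3.281) / 2.0 = 68.91 kips.

R_n/Ω ≈ 68.9 kips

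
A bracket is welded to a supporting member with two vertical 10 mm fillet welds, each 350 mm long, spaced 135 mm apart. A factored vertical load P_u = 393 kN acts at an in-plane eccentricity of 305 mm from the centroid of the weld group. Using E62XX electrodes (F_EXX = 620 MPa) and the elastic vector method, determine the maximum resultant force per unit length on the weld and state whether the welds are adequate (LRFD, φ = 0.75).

f_max ≈ 2430 N/mm; NOT adequate

Total weld length L_w = 700 mm. Treat welds as unit-width lines.
Polar moment about centroid: J = 2[d³/12 + d(b/2)²] = 2[350³/12 + 350×67.5²] = 10340000 mm³.
Direct shear f_v = P/L_w = 393×10³ / 700 = 561.4 N/mm (vertical).
Torsion M = P·e = 393×10³ × 305 = 119860000 N·mm.
Critical point at (x, y) = (67.5, 175) from centroid. f_tx = M·y/J = 2030 N/mm; f_ty = M·x/J = 782.8 N/mm.
Resultant f_max = √[f_tx² + (f_v + f_ty)²] = √[2030² + (561.4 + 782.8)²] = 2434 N/mm.
Capacity per unit length: φr_n = 0.75 × 0.6 × 620 × (0.707 × 10) = 1973 N/mm.
2434 > 1973 → NOT adequate.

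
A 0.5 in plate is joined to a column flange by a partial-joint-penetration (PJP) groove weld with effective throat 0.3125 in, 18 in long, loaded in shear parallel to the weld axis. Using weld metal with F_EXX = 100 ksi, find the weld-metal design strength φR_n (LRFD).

φR_n ≈ 253 kips

Effective throat (given) t_e = 0.3125 in.
A_we = 0.3125 × 18 = 5.625 in².
F_nw = 0.6 F_EXX = 60 ksi.
φR_n = 0.75 × 60 × 5.625 = 253.1 kips.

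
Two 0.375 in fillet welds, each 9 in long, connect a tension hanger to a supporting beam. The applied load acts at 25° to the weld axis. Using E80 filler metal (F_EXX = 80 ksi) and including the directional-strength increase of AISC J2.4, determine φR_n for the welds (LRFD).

t_e = 0.707 × 0.375 = 0.2651 in; A_we = 0.2651 × 18 = 4.772 in².
Directional factor: 1.0 + 0.5 sin^1.5(25°) = 1.137.
F_nw = 0.6 × 80 × 1.137 = 54.59 ksi.
φR_n = 0.75 × 54.59 × 4.772 = 195.4 kips.

φR_n ≈ 195 kips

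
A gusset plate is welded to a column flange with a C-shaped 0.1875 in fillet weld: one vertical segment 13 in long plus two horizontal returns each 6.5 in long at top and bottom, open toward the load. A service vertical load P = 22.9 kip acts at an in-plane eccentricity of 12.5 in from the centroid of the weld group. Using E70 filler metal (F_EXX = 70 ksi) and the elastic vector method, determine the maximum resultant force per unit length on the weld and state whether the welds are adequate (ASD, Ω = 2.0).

f_max ≈ 3.35 kip/in; NOT adequate

Total weld length L_w = 26 in. Treat welds as unit-width lines.
Centroid: x̄ = 2×6.5×3.25 / 26 = 1.625 in from the vertical weld.
Polar moment about centroid: J = I_x + I_y = [13³/12 + 2×6.5×6.5²] + [13×1.625² + 2(6.5³/12 + 6.5×1.625²)] = 846.8 in³.
Direct shear f_v = P/L_w = 22.9 / 26 = 0.8808 kip/in (vertical).
Torsion M = P·e = 22.9 × 12.5 = 286.25 kip·in.
Critical point at (x, y) = (4.875, 6.5) from centroid. f_tx = M·y/J = 2.197 kip/in; f_ty = M·x/J = 1.648 kip/in.
Resultant f_max = √[f_tx² + (f_v + f_ty)²] = √[2.197² + (0.8808 + 1.648)²] = 3.35 kip/in.
Capacity per unit length: r_n/Ω = (1/2.0) × 0.6 × 70 × (0.707 × 0.1875) = 2.784 kip/in.
3.35 > 2.784 → NOT adequate.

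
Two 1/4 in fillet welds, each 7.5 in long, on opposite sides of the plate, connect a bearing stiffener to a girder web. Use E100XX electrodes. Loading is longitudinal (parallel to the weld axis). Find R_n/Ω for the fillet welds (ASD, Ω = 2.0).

R_n/Ω ≈ 79.5 kips

E100XX → F_EXX = 100 ksi.
Effective throat t_e = 0.707 × 0.25 = 0.1767 in.
Total length L = 15 in; A_we = 0.1767 × 15 = 2.651 in².
F_nw = 0.6 F_EXX = 0.6 × 100 = 60 ksi.
R_n = 60 × 2.651 = 159.1 kips; R_n/Ω = 159.1/2.0 = 79.54 kips.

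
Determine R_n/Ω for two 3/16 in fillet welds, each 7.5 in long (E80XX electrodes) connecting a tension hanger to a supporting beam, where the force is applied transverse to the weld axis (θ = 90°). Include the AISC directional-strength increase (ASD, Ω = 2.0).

E80XX → F_EXX = 80 ksi.
t_e = 0.707 × 0.1875 = 0.1326 in; A_we = 0.1326 × 15 = 1.988 in².
Directional factor: 1.0 + 0.5 sin^1.5(90°) = 1.5.
F_nw = 0.6 × 80 × 1.5 = 72 ksi.
R_n/Ω = (72 × 1.988) / 2.0 = 71.58 kips.

R_n/Ω ≈ 71.6 kips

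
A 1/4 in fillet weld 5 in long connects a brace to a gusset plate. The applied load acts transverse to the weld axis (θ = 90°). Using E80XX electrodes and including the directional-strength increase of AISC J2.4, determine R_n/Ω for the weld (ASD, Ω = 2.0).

R_n/Ω ≈ 31.8 kip

E80XX → F_EXX = 80 ksi.
t_e = 0.707 × 0.25 = 0.1767 in; A_we = 0.1767 × 5 = 0.8837 in².
Directional factor: 1.0 + 0.5 sin^1.5(90°) = 1.5.
F_nw = 0.6 × 80 × 1.5 = 72 ksi.
R_n/Ω = (72 × 0.8837) / 2.0 = 31.81 kip.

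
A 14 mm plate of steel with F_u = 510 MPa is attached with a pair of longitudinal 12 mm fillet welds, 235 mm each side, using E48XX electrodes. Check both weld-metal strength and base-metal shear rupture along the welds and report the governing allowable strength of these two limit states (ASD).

E48XX → F_EXX = 480 MPa.
t_e = 0.707 × 12 = 8.484 mm; L = 470 mm.
Weld metal: R_n/Ω = (1/2.0) × 0.6 × 480 × 8.484 × 470 × 10⁻³ = 574.2 kN.
Base metal (shear rupture): R_n/Ω = (1/2.0) × 0.6 × 510 × 14 × 470 × 10⁻³ = 1007 kN.
Governing: weld metal.

R_n/Ω ≈ 574 kN (weld metal governs)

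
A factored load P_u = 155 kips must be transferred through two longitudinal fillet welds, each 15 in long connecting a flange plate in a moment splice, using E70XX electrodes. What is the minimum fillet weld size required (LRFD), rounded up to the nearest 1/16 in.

E70XX → F_EXX = 70 ksi.
Total weld length L = 30 in.
Required throat t_e = P_u / (φ × 0.6 F_EXX × L) = 155 / (0.75 × 0.6 × 70 × 30) = 0.164 in.
Required leg w = t_e / 0.707 = 0.232 in → use 1/4 in.

w = 1/4 in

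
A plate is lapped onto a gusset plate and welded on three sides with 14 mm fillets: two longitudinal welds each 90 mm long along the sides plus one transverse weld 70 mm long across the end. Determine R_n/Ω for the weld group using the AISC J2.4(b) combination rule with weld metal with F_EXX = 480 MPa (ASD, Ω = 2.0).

t_e = 0.707 × 14 = 9.898 mm.
R_nwl = 0.6 × 480 × 9.898 × 180 × 10⁻³ = 513.1 kN (longitudinal, 2 welds).
R_nwt = 0.6 × 480 × 9.898 × 70 × 10⁻³ = 199.5 kN (transverse, base value).
(i) R_nwl + R_nwt = 712.7 kN; (ii) 0.85 R_nwl + 1.5 R_nwt = 735.5 kN.
R_n = max = 735.5 kN [governs: (ii)]; R_n/Ω = 367.7 kN.

R_n/Ω ≈ 368 kN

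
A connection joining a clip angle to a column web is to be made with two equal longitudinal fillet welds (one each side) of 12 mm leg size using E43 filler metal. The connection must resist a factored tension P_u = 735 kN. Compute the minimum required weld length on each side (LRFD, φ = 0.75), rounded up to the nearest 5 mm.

L = 225 mm on each side

E43XX → F_EXX = 430 MPa.
Throat t_e = 0.707 × 12 = 8.484 mm.
φr_n = 0.75 × 0.6 × 430 × 8.484 × 10⁻³ = 1.642 kN/mm.
L_req = P_u / φr_n = 735 / 1.642 = 447.7 mm total.
Per side: 447.7 / 2 = 223.9 mm.
Round up → use L = 225 mm on each side.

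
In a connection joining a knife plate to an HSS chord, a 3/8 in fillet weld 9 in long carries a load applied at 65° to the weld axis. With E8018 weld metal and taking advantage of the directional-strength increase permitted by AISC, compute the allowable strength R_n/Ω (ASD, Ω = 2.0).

E80XX → F_EXX = 80 ksi.
t_e = 0.707 × 0.375 = 0.2651 in; A_we = 0.2651 × 9 = 2.386 in².
Directional factor: 1.0 + 0.5 sin^1.5(65°) = 1.431.
F_nw = 0.6 × 80 × 1.431 = 68.71 ksi.
R_n/Ω = (68.71 × 2.386) / 2.0 = 81.97 kip.

R_n/Ω ≈ 82 kip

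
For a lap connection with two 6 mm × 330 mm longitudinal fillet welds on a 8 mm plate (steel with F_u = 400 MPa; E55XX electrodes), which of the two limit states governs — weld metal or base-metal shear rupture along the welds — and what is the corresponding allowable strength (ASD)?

E55XX → F_EXX = 550 MPa.
t_e = 0.707 × 6 = 4.242 mm; L = 660 mm.
Weld metal: R_n/Ω = (1/2.0) × 0.6 × 550 × 4.242 × 660 × 10⁻³ = 462 kN.
Base metal (shear rupture): R_n/Ω = (1/2.0) × 0.6 × 400 × 8 × 660 × 10⁻³ = 633.6 kN.
Governing: weld metal.

R_n/Ω ≈ 462 kN (weld metal governs)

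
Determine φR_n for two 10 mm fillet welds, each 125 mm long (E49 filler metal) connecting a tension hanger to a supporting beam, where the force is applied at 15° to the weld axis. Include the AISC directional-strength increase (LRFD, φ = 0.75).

φR_n ≈ 415 kN

E49XX → F_EXX = 490 MPa.
t_e = 0.707 × 10 = 7.07 mm; A_we = 7.07 × 250 = 1767 mm².
Directional factor: 1.0 + 0.5 sin^1.5(15°) = 1.066.
F_nw = 0.6 × 490 × 1.066 = 313.4 MPa.
φR_n = 0.75 × 313.4 × 1767 × 10⁻³ = 415.4 kN.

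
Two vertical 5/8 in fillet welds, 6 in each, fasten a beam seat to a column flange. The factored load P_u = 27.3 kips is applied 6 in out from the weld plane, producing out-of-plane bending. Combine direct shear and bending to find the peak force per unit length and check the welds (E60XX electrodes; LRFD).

E60XX → F_EXX = 60 ksi.
L_w = 2 × 6 = 12 in; section modulus (unit throat) S = 2 × L²/6 = 12 in².
Direct shear f_v = P/L_w = 27.3/12 = 2.275 kip/in.
Moment M = P × e = 27.3 × 6 = 163.8 kip·in; bending f_b = M/S = 13.65 kip/in.
f_max = √(f_v² + f_b²) = √(2.275² + 13.65²) = 13.84 kip/in.
φr_n = 0.75 × 0.6 × 60 × (0.707 × 0.625) = 11.93 kip/in → NOT adequate.

f_max ≈ 13.8 kip/in; NOT adequate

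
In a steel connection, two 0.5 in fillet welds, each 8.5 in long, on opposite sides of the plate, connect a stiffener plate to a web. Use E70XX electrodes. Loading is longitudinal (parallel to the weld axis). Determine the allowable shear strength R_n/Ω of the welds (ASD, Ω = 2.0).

R_n/Ω ≈ 126 kips

E70XX → F_EXX = 70 ksi.
Effective throat t_e = 0.707 × 0.5 = 0.3535 in.
Total length L = 17 in; A_we = 0.3535 × 17 = 6.01 in².
F_nw = 0.6 F_EXX = 0.6 × 70 = 42 ksi.
R_n = 42 × 6.01 = 252.4 kips; R_n/Ω = 252.4/2.0 = 126.2 kips.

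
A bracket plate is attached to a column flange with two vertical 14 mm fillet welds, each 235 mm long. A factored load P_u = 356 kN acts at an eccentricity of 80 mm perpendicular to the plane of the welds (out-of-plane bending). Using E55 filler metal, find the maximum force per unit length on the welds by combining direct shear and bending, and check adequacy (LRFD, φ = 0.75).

E55XX → F_EXX = 550 MPa.
L_w = 2 × 235 = 470 mm; section modulus (unit throat) S = 2 × L²/6 = 18410 mm².
Direct shear f_v = P/L_w = 356×10³/470 = 757.4 N/mm.
Moment M = P × e = 356×10³ × 80 = 28480000 N·mm; bending f_b = M/S = 1547 N/mm.
f_max = √(f_v² + f_b²) = √(757.4² + 1547²) = 1723 N/mm.
φr_n = 0.75 × 0.6 × 550 × (0.707 × 14) = 2450 N/mm → adequate.

f_max ≈ 1720 N/mm; adequate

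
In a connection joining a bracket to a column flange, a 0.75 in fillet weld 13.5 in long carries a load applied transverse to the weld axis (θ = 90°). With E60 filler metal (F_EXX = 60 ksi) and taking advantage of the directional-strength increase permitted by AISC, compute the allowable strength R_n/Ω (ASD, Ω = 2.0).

t_e = 0.707 × 0.75 = 0.5302 in; A_we = 0.5302 × 13.5 = 7.158 in².
Directional factor: 1.0 + 0.5 sin^1.5(90°) = 1.5.
F_nw = 0.6 × 60 × 1.5 = 54 ksi.
R_n/Ω = (54 × 7.158) / 2.0 = 193.3 kip.

R_n/Ω ≈ 193 kip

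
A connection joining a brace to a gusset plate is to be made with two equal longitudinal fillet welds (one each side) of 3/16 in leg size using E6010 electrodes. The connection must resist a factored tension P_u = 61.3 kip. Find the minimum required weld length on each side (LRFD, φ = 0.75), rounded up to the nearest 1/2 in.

E60XX → F_EXX = 60 ksi.
Throat t_e = 0.707 × 0.1875 = 0.1326 in.
φr_n = 0.75 × 0.6 × 60 × 0.1326 = 3.579 kip/in.
L_req = P_u / φr_n = 61.3 / 3.579 = 17.13 in total.
Per side: 17.13 / 2 = 8.563 in.
Round up → use L = 9 in on each side.

L = 9 in on each side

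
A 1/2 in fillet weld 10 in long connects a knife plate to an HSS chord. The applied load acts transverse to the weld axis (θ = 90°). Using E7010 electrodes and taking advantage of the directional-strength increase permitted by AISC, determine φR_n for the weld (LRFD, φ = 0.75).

E70XX → F_EXX = 70 ksi.
t_e = 0.707 × 0.5 = 0.3535 in; A_we = 0.3535 × 10 = 3.535 in².
Directional factor: 1.0 + 0.5 sin^1.5(90°) = 1.5.
F_nw = 0.6 × 70 × 1.5 = 63 ksi.
φR_n = 0.75 × 63 × 3.535 = 167 kip.

φR_n ≈ 167 kip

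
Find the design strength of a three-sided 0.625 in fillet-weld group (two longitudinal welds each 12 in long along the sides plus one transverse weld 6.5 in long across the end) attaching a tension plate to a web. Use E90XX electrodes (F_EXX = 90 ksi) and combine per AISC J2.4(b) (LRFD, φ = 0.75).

φR_n ≈ 546 kips

t_e = 0.707 × 0.625 = 0.4419 in.
R_nwl = 0.6 × 90 × 0.4419 × 24 = 572.7 kips (longitudinal, 2 welds).
R_nwt = 0.6 × 90 × 0.4419 × 6.5 = 155.1 kips (transverse, base value).
(i) R_nwl + R_nwt = 727.8 kips; (ii) 0.85 R_nwl + 1.5 R_nwt = 719.4 kips.
R_n = max = 727.8 kips [governs: (i)]; φR_n = 545.8 kips.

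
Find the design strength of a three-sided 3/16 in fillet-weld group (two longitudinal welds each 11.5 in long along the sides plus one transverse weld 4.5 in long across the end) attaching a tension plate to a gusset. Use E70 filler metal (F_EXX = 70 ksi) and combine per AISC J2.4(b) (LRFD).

φR_n ≈ 115 kips

t_e = 0.707 × 0.1875 = 0.1326 in.
R_nwl = 0.6 × 70 × 0.1326 × 23 = 128.1 kips (longitudinal, 2 welds).
R_nwt = 0.6 × 70 × 0.1326 × 4.5 = 25.05 kips (transverse, base value).
(i) R_nwl + R_nwt = 153.1 kips; (ii) 0.85 R_nwl + 1.5 R_nwt = 146.4 kips.
R_n = max = 153.1 kips [governs: (i)]; φR_n = 114.8 kips.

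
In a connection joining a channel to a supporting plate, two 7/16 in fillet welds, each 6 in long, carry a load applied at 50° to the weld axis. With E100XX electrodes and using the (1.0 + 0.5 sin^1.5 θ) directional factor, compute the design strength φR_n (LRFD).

E100XX → F_EXX = 100 ksi.
t_e = 0.707 × 0.4375 = 0.3093 in; A_we = 0.3093 × 12 = 3.712 in².
Directional factor: 1.0 + 0.5 sin^1.5(50°) = 1.335.
F_nw = 0.6 × 100 × 1.335 = 80.11 ksi.
φR_n = 0.75 × 80.11 × 3.712 = 223 kips.

φR_n ≈ 223 kips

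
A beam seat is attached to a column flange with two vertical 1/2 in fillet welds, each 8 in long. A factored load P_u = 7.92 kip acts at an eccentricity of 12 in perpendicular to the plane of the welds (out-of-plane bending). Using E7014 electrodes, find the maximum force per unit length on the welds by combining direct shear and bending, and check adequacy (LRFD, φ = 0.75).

E70XX → F_EXX = 70 ksi.
L_w = 2 × 8 = 16 in; section modulus (unit throat) S = 2 × L²/6 = 21.33 in².
Direct shear f_v = P/L_w = 7.92/16 = 0.495 kip/in.
Moment M = P × e = 7.92 × 12 = 95.04 kip·in; bending f_b = M/S = 4.455 kip/in.
f_max = √(f_v² + f_b²) = √(0.495² + 4.455²) = 4.482 kip/in.
φr_n = 0.75 × 0.6 × 70 × (0.707 × 0.5) = 11.14 kip/in → adequate.

f_max ≈ 4.48 kip/in; adequate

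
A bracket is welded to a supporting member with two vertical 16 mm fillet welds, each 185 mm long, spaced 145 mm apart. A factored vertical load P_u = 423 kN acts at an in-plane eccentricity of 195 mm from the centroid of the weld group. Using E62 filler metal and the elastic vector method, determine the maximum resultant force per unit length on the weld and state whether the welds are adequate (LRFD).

f_max ≈ 4040 N/mm; NOT adequate

E62XX → F_EXX = 620 MPa.
Total weld length L_w = 370 mm. Treat welds as unit-width lines.
Polar moment about centroid: J = 2[d³/12 + d(b/2)²] = 2[185³/12 + 185×72.5²] = 3000000 mm³.
Direct shear f_v = P/L_w = 423×10³ / 370 = 1143 N/mm (vertical).
Torsion M = P·e = 423×10³ × 195 = 82485000 N·mm.
Critical point at (x, y) = (72.5, 92.5) from centroid. f_tx = M·y/J = 2543 N/mm; f_ty = M·x/J = 1993 N/mm.
Resultant f_max = √[f_tx² + (f_v + f_ty)²] = √[2543² + (1143 + 1993)²] = 4038 N/mm.
Capacity per unit length: φr_n = 0.75 × 0.6 × 620 × (0.707 × 16) = 3156 N/mm.
4038 > 3156 → NOT adequate.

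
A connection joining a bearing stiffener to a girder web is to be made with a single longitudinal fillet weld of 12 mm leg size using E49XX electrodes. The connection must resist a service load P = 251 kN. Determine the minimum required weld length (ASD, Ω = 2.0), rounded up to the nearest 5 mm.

E49XX → F_EXX = 490 MPa.
Throat t_e = 0.707 × 12 = 8.484 mm.
r_n/Ω = (0.6 × 490 × 8.484) / 2.0 = 1247 N/mm = 1.247 kN/mm.
L_req = P / (r_n/Ω) = 251 / 1.247 = 201.3 mm total.
Round up → use L = 205 mm.

L = 205 mm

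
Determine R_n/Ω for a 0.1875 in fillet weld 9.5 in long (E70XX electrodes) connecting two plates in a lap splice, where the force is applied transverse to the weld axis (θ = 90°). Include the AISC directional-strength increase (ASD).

R_n/Ω ≈ 39.7 kip

E70XX → F_EXX = 70 ksi.
t_e = 0.707 × 0.1875 = 0.1326 in; A_we = 0.1326 × 9.5 = 1.259 in².
Directional factor: 1.0 + 0.5 sin^1.5(90°) = 1.5.
F_nw = 0.6 × 70 × 1.5 = 63 ksi.
R_n/Ω = (63 × 1.259) / 2.0 = 39.67 kip.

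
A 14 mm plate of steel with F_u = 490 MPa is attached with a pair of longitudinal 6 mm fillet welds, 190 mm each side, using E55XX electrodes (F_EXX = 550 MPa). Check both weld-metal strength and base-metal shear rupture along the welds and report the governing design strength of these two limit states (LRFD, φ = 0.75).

t_e = 0.707 × 6 = 4.242 mm; L = 380 mm.
Weld metal: φR_n = 0.75 × 0.6 × 550 × 4.242 × 380 × 10⁻³ = 399 kN.
Base metal (shear rupture): φR_n = 0.75 × 0.6 × 490 × 14 × 380 × 10⁻³ = 1173 kN.
Governing: weld metal.

φR_n ≈ 399 kN (weld metal governs)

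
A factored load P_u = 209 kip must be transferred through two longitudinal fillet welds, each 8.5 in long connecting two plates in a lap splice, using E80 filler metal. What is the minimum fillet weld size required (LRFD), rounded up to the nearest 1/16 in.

w = 1/2 in

E80XX → F_EXX = 80 ksi.
Total weld length L = 17 in.
Required throat t_e = P_u / (φ × 0.6 F_EXX × L) = 209 / (0.75 × 0.6 × 80 × 17) = 0.3415 in.
Required leg w = t_e / 0.707 = 0.483 in → use 1/2 in.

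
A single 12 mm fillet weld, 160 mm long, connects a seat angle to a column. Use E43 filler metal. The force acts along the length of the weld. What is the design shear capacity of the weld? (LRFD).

E43XX → F_EXX = 430 MPa.
Effective throat t_e = 0.707 × 12 = 8.484 mm.
Total length L = 160 mm; A_we = 8.484 × 160 = 1357 mm².
F_nw = 0.6 F_EXX = 0.6 × 430 = 258 MPa.
φR_n = 0.75 × 258 × 1357 × 10⁻³ = 262.7 kN.

φR_n ≈ 263 kN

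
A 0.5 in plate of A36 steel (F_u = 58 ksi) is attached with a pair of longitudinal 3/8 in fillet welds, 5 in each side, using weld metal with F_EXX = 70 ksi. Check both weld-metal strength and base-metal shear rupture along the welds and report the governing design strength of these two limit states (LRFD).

φR_n ≈ 83.5 kip (weld metal governs)

t_e = 0.707 × 0.375 = 0.2651 in; L = 10 in.
Weld metal: φR_n = 0.75 × 0.6 × 70 × 0.2651 × 10 = 83.51 kip.
Base metal (shear rupture): φR_n = 0.75 × 0.6 × 58 × 0.5 × 10 = 130.5 kip.
Governing: weld metal.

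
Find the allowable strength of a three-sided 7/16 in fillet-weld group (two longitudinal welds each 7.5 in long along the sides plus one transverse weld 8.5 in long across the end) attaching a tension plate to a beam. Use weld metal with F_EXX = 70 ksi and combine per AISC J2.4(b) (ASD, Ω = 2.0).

R_n/Ω ≈ 166 kips

t_e = 0.707 × 0.4375 = 0.3093 in.
R_nwl = 0.6 × 70 × 0.3093 × 15 = 194.9 kips (longitudinal, 2 welds).
R_nwt = 0.6 × 70 × 0.3093 × 8.5 = 110.4 kips (transverse, base value).
(i) R_nwl + R_nwt = 305.3 kips; (ii) 0.85 R_nwl + 1.5 R_nwt = 331.3 kips.
R_n = max = 331.3 kips [governs: (ii)]; R_n/Ω = 165.6 kips.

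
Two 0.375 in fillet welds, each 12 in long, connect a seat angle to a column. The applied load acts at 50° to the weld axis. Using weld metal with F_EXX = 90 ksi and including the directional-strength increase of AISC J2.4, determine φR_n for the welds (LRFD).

t_e = 0.707 × 0.375 = 0.2651 in; A_we = 0.2651 × 24 = 6.363 in².
Directional factor: 1.0 + 0.5 sin^1.5(50°) = 1.335.
F_nw = 0.6 × 90 × 1.335 = 72.1 ksi.
φR_n = 0.75 × 72.1 × 6.363 = 344.1 kip.

φR_n ≈ 344 kip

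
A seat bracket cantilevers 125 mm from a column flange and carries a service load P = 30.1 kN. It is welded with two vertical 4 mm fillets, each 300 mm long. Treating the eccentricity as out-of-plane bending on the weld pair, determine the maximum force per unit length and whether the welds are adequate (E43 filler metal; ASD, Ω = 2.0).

E43XX → F_EXX = 430 MPa.
L_w = 2 × 300 = 600 mm; section modulus (unit throat) S = 2 × L²/6 = 30000 mm².
Direct shear f_v = P/L_w = 30.1×10³/600 = 50.17 N/mm.
Moment M = P × e = 30.1×10³ × 125 = 3762500 N·mm; bending f_b = M/S = 125.4 N/mm.
f_max = √(f_v² + f_b²) = √(50.17² + 125.4²) = 135.1 N/mm.
r_n/Ω = (1/2.0) × 0.6 × 430 × (0.707 × 4) = 364.8 N/mm → adequate.

f_max ≈ 135 N/mm; adequate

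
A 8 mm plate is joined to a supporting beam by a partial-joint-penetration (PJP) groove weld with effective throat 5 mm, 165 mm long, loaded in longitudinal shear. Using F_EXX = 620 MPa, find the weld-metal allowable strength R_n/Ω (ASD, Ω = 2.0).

R_n/Ω ≈ 153 kN

Effective throat (given) t_e = 5 mm.
A_we = 5 × 165 = 825 mm².
F_nw = 0.6 F_EXX = 372 MPa.
R_n/Ω = (372 × 825) / 2.0 × 10⁻³ = 153.5 kN.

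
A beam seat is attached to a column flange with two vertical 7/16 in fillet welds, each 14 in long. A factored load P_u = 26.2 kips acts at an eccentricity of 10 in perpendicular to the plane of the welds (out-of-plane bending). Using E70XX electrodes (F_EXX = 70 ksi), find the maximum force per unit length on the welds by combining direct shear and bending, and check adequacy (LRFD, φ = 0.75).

f_max ≈ 4.12 kip/in; adequate

L_w = 2 × 14 = 28 in; section modulus (unit throat) S = 2 × L²/6 = 65.33 in².
Direct shear f_v = P/L_w = 26.2/28 = 0.9357 kip/in.
Moment M = P × e = 26.2 × 10 = 262 kip·in; bending f_b = M/S = 4.01 kip/in.
f_max = √(f_v² + f_b²) = √(0.9357² + 4.01²) = 4.118 kip/in.
φr_n = 0.75 × 0.6 × 70 × (0.707 × 0.4375) = 9.743 kip/in → adequate.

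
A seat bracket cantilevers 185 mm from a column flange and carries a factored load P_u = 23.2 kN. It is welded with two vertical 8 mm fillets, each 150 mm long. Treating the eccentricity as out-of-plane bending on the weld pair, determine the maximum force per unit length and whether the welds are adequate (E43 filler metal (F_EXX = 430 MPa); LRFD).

L_w = 2 × 150 = 300 mm; section modulus (unit throat) S = 2 × L²/6 = 7500 mm².
Direct shear f_v = P/L_w = 23.2×10³/300 = 77.33 N/mm.
Moment M = P × e = 23.2×10³ × 185 = 4292000 N·mm; bending f_b = M/S = 572.3 N/mm.
f_max = √(f_v² + f_b²) = √(77.33² + 572.3²) = 577.5 N/mm.
φr_n = 0.75 × 0.6 × 430 × (0.707 × 8) = 1094 N/mm → adequate.

f_max ≈ 577 N/mm; adequate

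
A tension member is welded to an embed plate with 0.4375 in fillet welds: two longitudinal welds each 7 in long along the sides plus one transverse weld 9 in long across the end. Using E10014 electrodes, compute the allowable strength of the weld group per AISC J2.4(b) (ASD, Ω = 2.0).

E100XX → F_EXX = 100 ksi.
t_e = 0.707 × 0.4375 = 0.3093 in.
R_nwl = 0.6 × 100 × 0.3093 × 14 = 259.8 kips (longitudinal, 2 welds).
R_nwt = 0.6 × 100 × 0.3093 × 9 = 167 kips (transverse, base value).
(i) R_nwl + R_nwt = 426.9 kips; (ii) 0.85 R_nwl + 1.5 R_nwt = 471.4 kips.
R_n = max = 471.4 kips [governs: (ii)]; R_n/Ω = 235.7 kips.

R_n/Ω ≈ 236 kips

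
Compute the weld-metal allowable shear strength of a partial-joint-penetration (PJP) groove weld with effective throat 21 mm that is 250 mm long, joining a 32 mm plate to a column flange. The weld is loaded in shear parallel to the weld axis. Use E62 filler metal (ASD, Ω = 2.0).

R_n/Ω ≈ 976 kN

E62XX → F_EXX = 620 MPa.
Effective throat (given) t_e = 21 mm.
A_we = 21 × 250 = 5250 mm².
F_nw = 0.6 F_EXX = 372 MPa.
R_n/Ω = (372 × 5250) / 2.0 × 10⁻³ = 976.5 kN.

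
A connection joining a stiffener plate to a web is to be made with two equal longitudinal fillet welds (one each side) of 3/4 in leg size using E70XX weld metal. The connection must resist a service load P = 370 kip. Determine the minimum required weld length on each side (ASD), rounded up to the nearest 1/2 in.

L = 17 in on each side

E70XX → F_EXX = 70 ksi.
Throat t_e = 0.707 × 0.75 = 0.5302 in.
r_n/Ω = (0.6 × 70 × 0.5302) / 2.0 = 11.14 kip/in.
L_req = P / (r_n/Ω) = 370 / 11.14 = 33.23 in total.
Per side: 33.23 / 2 = 16.61 in.
Round up → use L = 17 in on each side.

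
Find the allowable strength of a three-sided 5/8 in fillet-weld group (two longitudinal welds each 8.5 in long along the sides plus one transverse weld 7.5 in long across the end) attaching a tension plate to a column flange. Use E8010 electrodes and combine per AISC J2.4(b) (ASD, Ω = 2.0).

E80XX → F_EXX = 80 ksi.
t_e = 0.707 × 0.625 = 0.4419 in.
R_nwl = 0.6 × 80 × 0.4419 × 17 = 360.6 kip (longitudinal, 2 welds).
R_nwt = 0.6 × 80 × 0.4419 × 7.5 = 159.1 kip (transverse, base value).
(i) R_nwl + R_nwt = 519.6 kip; (ii) 0.85 R_nwl + 1.5 R_nwt = 545.1 kip.
R_n = max = 545.1 kip [governs: (ii)]; R_n/Ω = 272.5 kip.

R_n/Ω ≈ 273 kip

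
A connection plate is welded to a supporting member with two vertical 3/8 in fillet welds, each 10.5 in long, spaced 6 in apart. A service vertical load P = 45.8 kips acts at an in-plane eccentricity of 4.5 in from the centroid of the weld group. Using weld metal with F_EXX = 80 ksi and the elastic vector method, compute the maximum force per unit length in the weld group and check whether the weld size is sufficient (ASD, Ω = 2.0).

Total weld length L_w = 21 in. Treat welds as unit-width lines.
Polar moment about centroid: J = 2[d³/12 + d(b/2)²] = 2[10.5³/12 + 10.5×3²] = 381.9 in³.
Direct shear f_v = P/L_w = 45.8 / 21 = 2.181 kip/in (vertical).
Torsion M = P·e = 45.8 × 4.5 = 206.1 kip·in.
Critical point at (x, y) = (3, 5.25) from centroid. f_tx = M·y/J = 2.833 kip/in; f_ty = M·x/J = 1.619 kip/in.
Resultant f_max = √[f_tx² + (f_v + f_ty)²] = √[2.833² + (2.181 + 1.619)²] = 4.74 kip/in.
Capacity per unit length: r_n/Ω = (1/2.0) × 0.6 × 80 × (0.707 × 0.375) = 6.363 kip/in.
4.74 ≤ 6.363 → adequate.

f_max ≈ 4.74 kip/in; adequate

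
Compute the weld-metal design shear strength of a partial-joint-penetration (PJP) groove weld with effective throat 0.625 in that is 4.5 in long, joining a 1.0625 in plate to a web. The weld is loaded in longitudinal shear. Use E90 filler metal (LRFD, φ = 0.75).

E90XX → F_EXX = 90 ksi.
Effective throat (given) t_e = 0.625 in.
A_we = 0.625 × 4.5 = 2.812 in².
F_nw = 0.6 F_EXX = 54 ksi.
φR_n = 0.75 × 54 × 2.812 = 113.9 kip.

φR_n ≈ 114 kip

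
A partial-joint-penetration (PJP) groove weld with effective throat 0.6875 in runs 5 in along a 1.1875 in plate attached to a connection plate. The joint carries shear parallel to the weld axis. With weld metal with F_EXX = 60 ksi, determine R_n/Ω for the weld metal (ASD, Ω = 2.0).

R_n/Ω ≈ 61.9 kip

Effective throat (given) t_e = 0.6875 in.
A_we = 0.6875 × 5 = 3.438 in².
F_nw = 0.6 F_EXX = 36 ksi.
R_n/Ω = (36 × 3.438) / 2.0 = 61.88 kip.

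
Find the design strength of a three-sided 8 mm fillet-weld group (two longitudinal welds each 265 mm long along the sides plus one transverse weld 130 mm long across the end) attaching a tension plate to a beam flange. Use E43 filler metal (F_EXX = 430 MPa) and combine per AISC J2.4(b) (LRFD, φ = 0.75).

t_e = 0.707 × 8 = 5.656 mm.
R_nwl = 0.6 × 430 × 5.656 × 530 × 10⁻³ = 773.4 kN (longitudinal, 2 welds).
R_nwt = 0.6 × 430 × 5.656 × 130 × 10⁻³ = 189.7 kN (transverse, base value).
(i) R_nwl + R_nwt = 963.1 kN; (ii) 0.85 R_nwl + 1.5 R_nwt = 941.9 kN.
R_n = max = 963.1 kN [governs: (i)]; φR_n = 722.3 kN.

φR_n ≈ 722 kN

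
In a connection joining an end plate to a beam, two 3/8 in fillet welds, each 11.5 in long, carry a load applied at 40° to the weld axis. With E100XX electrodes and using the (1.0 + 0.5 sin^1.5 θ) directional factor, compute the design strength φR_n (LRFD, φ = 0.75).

E100XX → F_EXX = 100 ksi.
t_e = 0.707 × 0.375 = 0.2651 in; A_we = 0.2651 × 23 = 6.098 in².
Directional factor: 1.0 + 0.5 sin^1.5(40°) = 1.258.
F_nw = 0.6 × 100 × 1.258 = 75.46 ksi.
φR_n = 0.75 × 75.46 × 6.098 = 345.1 kips.

φR_n ≈ 345 kips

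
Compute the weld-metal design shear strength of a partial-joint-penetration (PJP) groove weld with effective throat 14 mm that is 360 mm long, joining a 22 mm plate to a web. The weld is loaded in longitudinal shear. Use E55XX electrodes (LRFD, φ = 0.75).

φR_n ≈ 1250 kN

E55XX → F_EXX = 550 MPa.
Effective throat (given) t_e = 14 mm.
A_we = 14 × 360 = 5040 mm².
F_nw = 0.6 F_EXX = 330 MPa.
φR_n = 0.75 × 330 × 5040 × 10⁻³ = 1247 kN.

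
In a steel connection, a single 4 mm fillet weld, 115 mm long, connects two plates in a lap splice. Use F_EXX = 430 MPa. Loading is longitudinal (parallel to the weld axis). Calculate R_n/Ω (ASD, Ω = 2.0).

R_n/Ω ≈ 42 kN

Effective throat t_e = 0.707 × 4 = 2.828 mm.
Total length L = 115 mm; A_we = 2.828 × 115 = 325.2 mm².
F_nw = 0.6 F_EXX = 0.6 × 430 = 258 MPa.
R_n = 258 × 325.2 × 10⁻³ = 83.91 kN; R_n/Ω = 83.91/2.0 = 41.95 kN.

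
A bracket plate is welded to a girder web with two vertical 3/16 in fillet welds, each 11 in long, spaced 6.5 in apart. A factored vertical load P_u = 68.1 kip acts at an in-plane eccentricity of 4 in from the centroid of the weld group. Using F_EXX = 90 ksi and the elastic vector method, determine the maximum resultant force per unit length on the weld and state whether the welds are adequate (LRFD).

f_max ≈ 6.03 kip/in; NOT adequate

Total weld length L_w = 22 in. Treat welds as unit-width lines.
Polar moment about centroid: J = 2[d³/12 + d(b/2)²] = 2[11³/12 + 11×3.25²] = 454.2 in³.
Direct shear f_v = P/L_w = 68.1 / 22 = 3.095 kip/in (vertical).
Torsion M = P·e = 68.1 × 4 = 272.4 kip·in.
Critical point at (x, y) = (3.25, 5.5) from centroid. f_tx = M·y/J = 3.298 kip/in; f_ty = M·x/J = 1.949 kip/in.
Resultant f_max = √[f_tx² + (f_v + f_ty)²] = √[3.298² + (3.095 + 1.949)²] = 6.027 kip/in.
Capacity per unit length: φr_n = 0.75 × 0.6 × 90 × (0.707 × 0.1875) = 5.369 kip/in.
6.027 > 5.369 → NOT adequate.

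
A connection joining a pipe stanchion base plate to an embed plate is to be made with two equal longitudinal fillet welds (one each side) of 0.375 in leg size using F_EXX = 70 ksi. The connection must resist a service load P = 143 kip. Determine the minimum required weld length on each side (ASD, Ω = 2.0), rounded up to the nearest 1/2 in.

L = 13 in on each side

Throat t_e = 0.707 × 0.375 = 0.2651 in.
r_n/Ω = (0.6 × 70 × 0.2651) / 2.0 = 5.568 kip/in.
L_req = P / (r_n/Ω) = 143 / 5.568 = 25.68 in total.
Per side: 25.68 / 2 = 12.84 in.
Round up → use L = 13 in on each side.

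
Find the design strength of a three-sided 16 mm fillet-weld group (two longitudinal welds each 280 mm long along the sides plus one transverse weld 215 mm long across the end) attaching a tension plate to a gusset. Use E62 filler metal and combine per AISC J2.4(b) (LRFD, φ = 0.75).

φR_n ≈ 2520 kN

E62XX → F_EXX = 620 MPa.
t_e = 0.707 × 16 = 11.31 mm.
R_nwl = 0.6 × 620 × 11.31 × 560 × 10⁻³ = 2357 kN (longitudinal, 2 welds).
R_nwt = 0.6 × 620 × 11.31 × 215 × 10⁻³ = 904.7 kN (transverse, base value).
(i) R_nwl + R_nwt = 3261 kN; (ii) 0.85 R_nwl + 1.5 R_nwt = 3360 kN.
R_n = max = 3360 kN [governs: (ii)]; φR_n = 2520 kN.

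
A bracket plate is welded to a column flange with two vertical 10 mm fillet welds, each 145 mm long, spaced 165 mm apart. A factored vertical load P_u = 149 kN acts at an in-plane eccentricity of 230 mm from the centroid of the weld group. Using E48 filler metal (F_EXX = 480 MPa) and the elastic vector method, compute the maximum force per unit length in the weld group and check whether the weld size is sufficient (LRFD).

f_max ≈ 1930 N/mm; NOT adequate

Total weld length L_w = 290 mm. Treat welds as unit-width lines.
Polar moment about centroid: J = 2[d³/12 + d(b/2)²] = 2[145³/12 + 145×82.5²] = 2482000 mm³.
Direct shear f_v = P/L_w = 149×10³ / 290 = 513.8 N/mm (vertical).
Torsion M = P·e = 149×10³ × 230 = 34270000 N·mm.
Critical point at (x, y) = (82.5, 72.5) from centroid. f_tx = M·y/J = 1001 N/mm; f_ty = M·x/J = 1139 N/mm.
Resultant f_max = √[f_tx² + (f_v + f_ty)²] = √[1001² + (513.8 + 1139)²] = 1932 N/mm.
Capacity per unit length: φr_n = 0.75 × 0.6 × 480 × (0.707 × 10) = 1527 N/mm.
1932 > 1527 → NOT adequate.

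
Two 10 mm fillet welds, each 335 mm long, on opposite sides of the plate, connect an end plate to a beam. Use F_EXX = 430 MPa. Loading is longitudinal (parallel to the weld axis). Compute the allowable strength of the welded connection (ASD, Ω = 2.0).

Effective throat t_e = 0.707 × 10 = 7.07 mm.
Total length L = 670 mm; A_we = 7.07 × 670 = 4737 mm².
F_nw = 0.6 F_EXX = 0.6 × 430 = 258 MPa.
R_n = 258 × 4737 × 10⁻³ = 1222 kN; R_n/Ω = 1222/2.0 = 611.1 kN.

R_n/Ω ≈ 611 kN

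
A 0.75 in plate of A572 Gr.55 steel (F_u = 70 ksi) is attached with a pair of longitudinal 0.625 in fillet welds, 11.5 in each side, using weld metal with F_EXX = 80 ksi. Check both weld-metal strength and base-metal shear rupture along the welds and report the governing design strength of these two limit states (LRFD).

φR_n ≈ 366 kips (weld metal governs)

t_e = 0.707 × 0.625 = 0.4419 in; L = 23 in.
Weld metal: φR_n = 0.75 × 0.6 × 80 × 0.4419 × 23 = 365.9 kips.
Base metal (shear rupture): φR_n = 0.75 × 0.6 × 70 × 0.75 × 23 = 543.4 kips.
Governing: weld metal.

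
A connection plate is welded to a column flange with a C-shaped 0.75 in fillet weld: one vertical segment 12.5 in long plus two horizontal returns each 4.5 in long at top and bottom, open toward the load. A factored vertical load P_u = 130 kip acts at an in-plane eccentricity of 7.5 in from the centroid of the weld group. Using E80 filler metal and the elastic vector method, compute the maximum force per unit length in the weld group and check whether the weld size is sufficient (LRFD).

f_max ≈ 16.5 kip/in; adequate

E80XX → F_EXX = 80 ksi.
Total weld length L_w = 21.5 in. Treat welds as unit-width lines.
Centroid: x̄ = 2×4.5×2.25 / 21.5 = 0.9419 in from the vertical weld.
Polar moment about centroid: J = I_x + I_y = [12.5³/12 + 2×4.5×6.25²] + [12.5×0.9419² + 2(4.5³/12 + 4.5×1.308²)] = 556 in³.
Direct shear f_v = P/L_w = 130 / 21.5 = 6.047 kip/in (vertical).
Torsion M = P·e = 130 × 7.5 = 975 kip·in.
Critical point at (x, y) = (3.558, 6.25) from centroid. f_tx = M·y/J = 10.96 kip/in; f_ty = M·x/J = 6.24 kip/in.
Resultant f_max = √[f_tx² + (f_v + f_ty)²] = √[10.96² + (6.047 + 6.24)²] = 16.46 kip/in.
Capacity per unit length: φr_n = 0.75 × 0.6 × 80 × (0.707 × 0.75) = 19.09 kip/in.
16.46 ≤ 19.09 → adequate.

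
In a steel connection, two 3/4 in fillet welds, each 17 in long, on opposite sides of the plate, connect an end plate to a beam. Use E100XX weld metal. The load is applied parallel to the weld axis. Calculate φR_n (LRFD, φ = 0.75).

φR_n ≈ 811 kips

E100XX → F_EXX = 100 ksi.
Effective throat t_e = 0.707 × 0.75 = 0.5302 in.
Total length L = 34 in; A_we = 0.5302 × 34 = 18.03 in².
F_nw = 0.6 F_EXX = 0.6 × 100 = 60 ksi.
φR_n = 0.75 × 60 × 18.03 = 811.3 kips.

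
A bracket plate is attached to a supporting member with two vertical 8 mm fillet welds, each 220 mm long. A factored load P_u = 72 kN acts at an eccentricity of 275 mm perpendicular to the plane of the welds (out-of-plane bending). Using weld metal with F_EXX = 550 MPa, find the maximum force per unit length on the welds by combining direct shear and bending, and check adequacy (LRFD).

f_max ≈ 1240 N/mm; adequate

L_w = 2 × 220 = 440 mm; section modulus (unit throat) S = 2 × L²/6 = 16130 mm².
Direct shear f_v = P/L_w = 72×10³/440 = 163.6 N/mm.
Moment M = P × e = 72×10³ × 275 = 19800000 N·mm; bending f_b = M/S = 1227 N/mm.
f_max = √(f_v² + f_b²) = √(163.6² + 1227²) = 1238 N/mm.
φr_n = 0.75 × 0.6 × 550 × (0.707 × 8) = 1400 N/mm → adequate.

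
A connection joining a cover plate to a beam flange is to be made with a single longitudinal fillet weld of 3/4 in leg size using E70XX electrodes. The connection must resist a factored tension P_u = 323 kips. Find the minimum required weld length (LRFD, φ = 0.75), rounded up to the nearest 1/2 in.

E70XX → F_EXX = 70 ksi.
Throat t_e = 0.707 × 0.75 = 0.5302 in.
φr_n = 0.75 × 0.6 × 70 × 0.5302 = 16.7 kips/in.
L_req = P_u / φr_n = 323 / 16.7 = 19.34 in total.
Round up → use L = 19.5 in.

L = 19.5 in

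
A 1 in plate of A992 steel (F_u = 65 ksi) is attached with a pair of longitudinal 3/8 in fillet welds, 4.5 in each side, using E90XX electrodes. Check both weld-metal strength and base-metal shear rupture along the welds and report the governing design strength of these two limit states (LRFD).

φR_n ≈ 96.6 kip (weld metal governs)

E90XX → F_EXX = 90 ksi.
t_e = 0.707 × 0.375 = 0.2651 in; L = 9 in.
Weld metal: φR_n = 0.75 × 0.6 × 90 × 0.2651 × 9 = 96.64 kip.
Base metal (shear rupture): φR_n = 0.75 × 0.6 × 65 × 1 × 9 = 263.2 kip.
Governing: weld metal.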